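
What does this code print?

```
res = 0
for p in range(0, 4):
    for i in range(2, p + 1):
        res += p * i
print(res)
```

19

p=2,i=2: res = 0+4 = 4
p=3,i=2: res = 4+6 = 10
p=3,i=3: res = 10+9 = 19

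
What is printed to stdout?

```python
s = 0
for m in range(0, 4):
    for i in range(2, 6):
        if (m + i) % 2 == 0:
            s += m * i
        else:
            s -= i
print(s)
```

m=0,i=2: even sum, s = 0+0 = 0
m=0,i=3: odd sum, s = 0-3 = -3
m=0,i=4: even sum, s = (-3)+0 = -3
m=0,i=5: odd sum, s = (-3)-5 = -8
m=1,i=2: odd sum, s = (-8)-2 = -10
m=1,i=3: even sum, s = (-10)+3 = -7
m=1,i=4: odd sum, s = (-7)-4 = -11
m=1,i=5: even sum, s = (-11)+5 = -6
m=2,i=2: even sum, s = (-6)+4 = -2
m=2,i=3: odd sum, s = (-2)-3 = -5
m=2,i=4: even sum, s = (-5)+8 = 3
m=2,i=5: odd sum, s = 3-5 = -2
m=3,i=2: odd sum, s = (-2)-2 = -4
m=3,i=3: even sum, s = (-4)+9 = 5
m=3,i=4: odd sum, s = 5-4 = 1
m=3,i=5: even sum, s = 1+15 = 16

16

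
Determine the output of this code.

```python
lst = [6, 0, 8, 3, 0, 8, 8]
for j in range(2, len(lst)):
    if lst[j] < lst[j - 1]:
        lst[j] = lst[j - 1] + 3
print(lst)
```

[6, 0, 8, 11, 14, 17, 20]

j=2: 8>=0, unchanged → [6, 0, 8, 3, 0, 8, 8]
j=3: 3<8, lst[3] = 8+3 = 11 → [6, 0, 8, 11, 0, 8, 8]
j=4: 0<11, lst[4] = 11+3 = 14 → [6, 0, 8, 11, 14, 8, 8]
j=5: 8<14, lst[5] = 14+3 = 17 → [6, 0, 8, 11, 14, 17, 8]
j=6: 8<17, lst[6] = 17+3 = 20 → [6, 0, 8, 11, 14, 17, 20]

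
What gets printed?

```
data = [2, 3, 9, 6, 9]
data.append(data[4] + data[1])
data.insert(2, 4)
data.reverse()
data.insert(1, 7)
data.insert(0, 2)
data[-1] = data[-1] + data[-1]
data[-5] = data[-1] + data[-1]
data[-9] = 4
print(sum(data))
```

60

append data[4]+data[1] = 9+3 = 12 → [2, 3, 9, 6, 9, 12]
insert 4 at 2 → [2, 3, 4, 9, 6, 9, 12]
reverse → [12, 9, 6, 9, 4, 3, 2]
insert 7 at 1 → [12, 7, 9, 6, 9, 4, 3, 2]
insert 2 at 0 → [2, 12, 7, 9, 6, 9, 4, 3, 2]
data[-1] = data[-1]+data[-1] = 2+2 = 4 → [2, 12, 7, 9, 6, 9, 4, 3, 4]
data[-5] = data[-1]+data[-1] = 4+4 = 8 → [2, 12, 7, 9, 8, 9, 4, 3, 4]
data[-9] = 4 → [4, 12, 7, 9, 8, 9, 4, 3, 4]
sum = 60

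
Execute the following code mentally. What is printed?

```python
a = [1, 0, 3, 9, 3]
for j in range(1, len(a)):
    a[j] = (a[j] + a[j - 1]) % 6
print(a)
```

[1, 1, 4, 1, 4]

j=1: a[1] = (0+1)%6 = 1 → [1, 1, 3, 9, 3]
j=2: a[2] = (3+1)%6 = 4 → [1, 1, 4, 9, 3]
j=3: a[3] = (9+4)%6 = 1 → [1, 1, 4, 1, 3]
j=4: a[4] = (3+1)%6 = 4 → [1, 1, 4, 1, 4]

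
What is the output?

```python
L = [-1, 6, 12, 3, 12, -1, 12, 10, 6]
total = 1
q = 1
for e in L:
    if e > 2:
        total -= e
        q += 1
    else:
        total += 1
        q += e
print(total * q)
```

e=-1: not >2, total = 1+1 = 2; q=0
e=6: >2, total = 2-6 = -4; q=1
e=12: >2, total = (-4)-12 = -16; q=2
e=3: >2, total = (-16)-3 = -19; q=3
e=12: >2, total = (-19)-12 = -31; q=4
e=-1: not >2, total = (-31)+1 = -30; q=3
e=12: >2, total = (-30)-12 = -42; q=4
e=10: >2, total = (-42)-10 = -52; q=5
e=6: >2, total = (-52)-6 = -58; q=6
total*q = (-58)*6 = -348

-348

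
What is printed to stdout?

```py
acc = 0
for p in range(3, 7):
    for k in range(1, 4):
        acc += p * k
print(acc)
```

p=3,k=1: acc = 0+3 = 3
p=3,k=2: acc = 3+6 = 9
p=3,k=3: acc = 9+9 = 18
p=4,k=1: acc = 18+4 = 22
p=4,k=2: acc = 22+8 = 30
p=4,k=3: acc = 30+12 = 42
p=5,k=1: acc = 42+5 = 47
p=5,k=2: acc = 47+10 = 57
p=5,k=3: acc = 57+15 = 72
p=6,k=1: acc = 72+6 = 78
p=6,k=2: acc = 78+12 = 90
p=6,k=3: acc = 90+18 = 108

108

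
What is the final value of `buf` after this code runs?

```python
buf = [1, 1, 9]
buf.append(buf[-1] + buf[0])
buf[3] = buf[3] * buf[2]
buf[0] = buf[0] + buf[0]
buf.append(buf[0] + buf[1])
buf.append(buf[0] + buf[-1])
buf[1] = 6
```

[2, 6, 9, 90, 3, 5]

append buf[-1]+buf[0] = 9+1 = 10 → [1, 1, 9, 10]
buf[3] = buf[3]*buf[2] = 10*9 = 90 → [1, 1, 9, 90]
buf[0] = buf[0]+buf[0] = 1+1 = 2 → [2, 1, 9, 90]
append buf[0]+buf[1] = 2+1 = 3 → [2, 1, 9, 90, 3]
append buf[0]+buf[-1] = 2+3 = 5 → [2, 1, 9, 90, 3, 5]
buf[1] = 6 → [2, 6, 9, 90, 3, 5]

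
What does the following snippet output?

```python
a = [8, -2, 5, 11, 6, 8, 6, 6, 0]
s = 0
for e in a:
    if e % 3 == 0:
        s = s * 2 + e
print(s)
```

84

e=8: not %3==0
e=-2: not %3==0
e=5: not %3==0
e=11: not %3==0
e=6: %3==0, s = 0*2+6 = 6
e=8: not %3==0
e=6: %3==0, s = 6*2+6 = 18
e=6: %3==0, s = 18*2+6 = 42
e=0: %3==0, s = 42*2+0 = 84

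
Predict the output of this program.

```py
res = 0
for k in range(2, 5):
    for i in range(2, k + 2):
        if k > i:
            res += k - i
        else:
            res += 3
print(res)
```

22

k=2,i=2: not 2>2, res = 0+3 = 3
k=2,i=3: not 2>3, res = 3+3 = 6
k=3,i=2: 3>2, res = 6+1 = 7
k=3,i=3: not 3>3, res = 7+3 = 10
k=3,i=4: not 3>4, res = 10+3 = 13
k=4,i=2: 4>2, res = 13+2 = 15
k=4,i=3: 4>3, res = 15+1 = 16
k=4,i=4: not 4>4, res = 16+3 = 19
k=4,i=5: not 4>5, res = 19+3 = 22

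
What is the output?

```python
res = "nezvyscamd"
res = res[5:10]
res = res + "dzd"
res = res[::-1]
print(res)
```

slice [5:10] → 'scamd'
+ 'dzd' → 'scamddzd'
reverse → 'dzddmacs'

dzddmacs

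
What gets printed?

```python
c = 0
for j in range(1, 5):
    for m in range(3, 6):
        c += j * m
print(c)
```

120

j=1,m=3: c = 0+3 = 3
j=1,m=4: c = 3+4 = 7
j=1,m=5: c = 7+5 = 12
j=2,m=3: c = 12+6 = 18
j=2,m=4: c = 18+8 = 26
j=2,m=5: c = 26+10 = 36
j=3,m=3: c = 36+9 = 45
j=3,m=4: c = 45+12 = 57
j=3,m=5: c = 57+15 = 72
j=4,m=3: c = 72+12 = 84
j=4,m=4: c = 84+16 = 100
j=4,m=5: c = 100+20 = 120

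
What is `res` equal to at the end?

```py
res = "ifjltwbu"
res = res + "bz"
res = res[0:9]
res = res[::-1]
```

+ 'bz' → 'ifjltwbubz'
slice [0:9] → 'ifjltwbub'
reverse → 'bubwtljfi'

'bubwtljfi'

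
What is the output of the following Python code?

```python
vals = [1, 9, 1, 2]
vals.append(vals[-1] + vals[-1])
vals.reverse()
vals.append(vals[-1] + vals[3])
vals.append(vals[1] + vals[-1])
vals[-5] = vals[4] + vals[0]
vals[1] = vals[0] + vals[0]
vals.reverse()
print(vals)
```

append vals[-1]+vals[-1] = 2+2 = 4 → [1, 9, 1, 2, 4]
reverse → [4, 2, 1, 9, 1]
append vals[-1]+vals[3] = 1+9 = 10 → [4, 2, 1, 9, 1, 10]
append vals[1]+vals[-1] = 2+10 = 12 → [4, 2, 1, 9, 1, 10, 12]
vals[-5] = vals[4]+vals[0] = 1+4 = 5 → [4, 2, 5, 9, 1, 10, 12]
vals[1] = vals[0]+vals[0] = 4+4 = 8 → [4, 8, 5, 9, 1, 10, 12]
reverse → [12, 10, 1, 9, 5, 8, 4]

[12, 10, 1, 9, 5, 8, 4]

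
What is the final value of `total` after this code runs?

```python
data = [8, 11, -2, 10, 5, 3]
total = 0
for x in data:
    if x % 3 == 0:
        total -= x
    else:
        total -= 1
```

x=8: not %3==0, total = 0-1 = -1
x=11: not %3==0, total = (-1)-1 = -2
x=-2: not %3==0, total = (-2)-1 = -3
x=10: not %3==0, total = (-3)-1 = -4
x=5: not %3==0, total = (-4)-1 = -5
x=3: %3==0, total = (-5)-3 = -8

-8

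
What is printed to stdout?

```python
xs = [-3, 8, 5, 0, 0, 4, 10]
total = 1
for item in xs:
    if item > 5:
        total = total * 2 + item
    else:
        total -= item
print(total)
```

item=-3: not >5, total = 1-(-3) = 4
item=8: >5, total = 4*2+8 = 16
item=5: not >5, total = 16-5 = 11
item=0: not >5, total = 11-0 = 11
item=0: not >5, total = 11-0 = 11
item=4: not >5, total = 11-4 = 7
item=10: >5, total = 7*2+10 = 24

24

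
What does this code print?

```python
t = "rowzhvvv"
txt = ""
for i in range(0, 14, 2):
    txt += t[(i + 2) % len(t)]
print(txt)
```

i=0: add t[2]='w' → 'w'
i=2: add t[4]='h' → 'wh'
i=4: add t[6]='v' → 'whv'
i=6: add t[0]='r' → 'whvr'
i=8: add t[2]='w' → 'whvrw'
i=10: add t[4]='h' → 'whvrwh'
i=12: add t[6]='v' → 'whvrwhv'

whvrwhv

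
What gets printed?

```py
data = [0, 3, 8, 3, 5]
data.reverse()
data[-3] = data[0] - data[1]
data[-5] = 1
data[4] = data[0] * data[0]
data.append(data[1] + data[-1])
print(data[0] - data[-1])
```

-3

reverse → [5, 3, 8, 3, 0]
data[-3] = data[0]-data[1] = 5-3 = 2 → [5, 3, 2, 3, 0]
data[-5] = 1 → [1, 3, 2, 3, 0]
data[4] = data[0]*data[0] = 1*1 = 1 → [1, 3, 2, 3, 1]
append data[1]+data[-1] = 3+1 = 4 → [1, 3, 2, 3, 1, 4]
data[0]-data[-1] = 1-4 = -3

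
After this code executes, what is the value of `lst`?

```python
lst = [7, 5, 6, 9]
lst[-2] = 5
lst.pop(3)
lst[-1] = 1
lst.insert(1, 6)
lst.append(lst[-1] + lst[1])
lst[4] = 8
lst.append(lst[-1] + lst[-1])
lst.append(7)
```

[7, 6, 5, 1, 8, 16, 7]

lst[-2] = 5 → [7, 5, 5, 9]
pop(3) removes 9 → [7, 5, 5]
lst[-1] = 1 → [7, 5, 1]
insert 6 at 1 → [7, 6, 5, 1]
append lst[-1]+lst[1] = 1+6 = 7 → [7, 6, 5, 1, 7]
lst[4] = 8 → [7, 6, 5, 1, 8]
append lst[-1]+lst[-1] = 8+8 = 16 → [7, 6, 5, 1, 8, 16]
append 7 → [7, 6, 5, 1, 8, 16, 7]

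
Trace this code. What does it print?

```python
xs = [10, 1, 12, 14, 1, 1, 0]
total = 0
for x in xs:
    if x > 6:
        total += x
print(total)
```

x=10: >6, total = 0+10 = 10
x=1: not >6
x=12: >6, total = 10+12 = 22
x=14: >6, total = 22+14 = 36
x=1: not >6
x=1: not >6
x=0: not >6

36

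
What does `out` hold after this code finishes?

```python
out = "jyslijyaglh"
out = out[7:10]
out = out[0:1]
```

'a'

slice [7:10] → 'agl'
slice [0:1] → 'a'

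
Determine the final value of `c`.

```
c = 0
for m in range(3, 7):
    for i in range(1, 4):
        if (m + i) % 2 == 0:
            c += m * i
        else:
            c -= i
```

m=3,i=1: even sum, c = 0+3 = 3
m=3,i=2: odd sum, c = 3-2 = 1
m=3,i=3: even sum, c = 1+9 = 10
m=4,i=1: odd sum, c = 10-1 = 9
m=4,i=2: even sum, c = 9+8 = 17
m=4,i=3: odd sum, c = 17-3 = 14
m=5,i=1: even sum, c = 14+5 = 19
m=5,i=2: odd sum, c = 19-2 = 17
m=5,i=3: even sum, c = 17+15 = 32
m=6,i=1: odd sum, c = 32-1 = 31
m=6,i=2: even sum, c = 31+12 = 43
m=6,i=3: odd sum, c = 43-3 = 40

40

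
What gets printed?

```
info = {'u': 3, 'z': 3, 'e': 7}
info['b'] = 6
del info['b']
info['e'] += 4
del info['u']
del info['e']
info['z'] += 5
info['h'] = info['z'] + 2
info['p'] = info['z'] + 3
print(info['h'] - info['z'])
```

info['b'] = 6 → {'u': 3, 'z': 3, 'e': 7, 'b': 6}
del 'b' → {'u': 3, 'z': 3, 'e': 7}
info['e'] = 7+4 = 11 → {'u': 3, 'z': 3, 'e': 11}
del 'u' → {'z': 3, 'e': 11}
del 'e' → {'z': 3}
info['z'] = 3+5 = 8 → {'z': 8}
info['h'] = info['z']+2 = 10 → {'z': 8, 'h': 10}
info['p'] = info['z']+3 = 11 → {'z': 8, 'h': 10, 'p': 11}
info['h']-info['z'] = 10-8 = 2

2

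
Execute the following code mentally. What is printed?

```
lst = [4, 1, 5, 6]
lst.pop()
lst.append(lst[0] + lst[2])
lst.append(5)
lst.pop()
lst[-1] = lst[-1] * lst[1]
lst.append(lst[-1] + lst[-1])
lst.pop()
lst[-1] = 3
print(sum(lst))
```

pop() removes 6 → [4, 1, 5]
append lst[0]+lst[2] = 4+5 = 9 → [4, 1, 5, 9]
append 5 → [4, 1, 5, 9, 5]
pop() removes 5 → [4, 1, 5, 9]
lst[-1] = lst[-1]*lst[1] = 9*1 = 9 → [4, 1, 5, 9]
append lst[-1]+lst[-1] = 9+9 = 18 → [4, 1, 5, 9, 18]
pop() removes 18 → [4, 1, 5, 9]
lst[-1] = 3 → [4, 1, 5, 3]
sum = 13

13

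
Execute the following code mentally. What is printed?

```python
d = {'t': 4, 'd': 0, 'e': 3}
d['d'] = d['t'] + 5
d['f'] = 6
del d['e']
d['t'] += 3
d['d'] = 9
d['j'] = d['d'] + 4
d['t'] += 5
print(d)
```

{'t': 12, 'd': 9, 'f': 6, 'j': 13}

d['d'] = d['t']+5 = 9 → {'t': 4, 'd': 9, 'e': 3}
d['f'] = 6 → {'t': 4, 'd': 9, 'e': 3, 'f': 6}
del 'e' → {'t': 4, 'd': 9, 'f': 6}
d['t'] = 4+3 = 7 → {'t': 7, 'd': 9, 'f': 6}
d['d'] = 9 → {'t': 7, 'd': 9, 'f': 6}
d['j'] = d['d']+4 = 13 → {'t': 7, 'd': 9, 'f': 6, 'j': 13}
d['t'] = 7+5 = 12 → {'t': 12, 'd': 9, 'f': 6, 'j': 13}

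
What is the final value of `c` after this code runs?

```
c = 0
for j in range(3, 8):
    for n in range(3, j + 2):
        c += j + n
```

j=3,n=3: c = 0+6 = 6
j=3,n=4: c = 6+7 = 13
j=4,n=3: c = 13+7 = 20
j=4,n=4: c = 20+8 = 28
j=4,n=5: c = 28+9 = 37
j=5,n=3: c = 37+8 = 45
j=5,n=4: c = 45+9 = 54
j=5,n=5: c = 54+10 = 64
j=5,n=6: c = 64+11 = 75
j=6,n=3: c = 75+9 = 84
j=6,n=4: c = 84+10 = 94
j=6,n=5: c = 94+11 = 105
j=6,n=6: c = 105+12 = 117
j=6,n=7: c = 117+13 = 130
j=7,n=3: c = 130+10 = 140
j=7,n=4: c = 140+11 = 151
j=7,n=5: c = 151+12 = 163
j=7,n=6: c = 163+13 = 176
j=7,n=7: c = 176+14 = 190
j=7,n=8: c = 190+15 = 205

205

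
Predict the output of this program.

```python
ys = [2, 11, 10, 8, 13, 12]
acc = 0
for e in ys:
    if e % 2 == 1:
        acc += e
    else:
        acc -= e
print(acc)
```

-8

e=2: not odd, acc = 0-2 = -2
e=11: odd, acc = (-2)+11 = 9
e=10: not odd, acc = 9-10 = -1
e=8: not odd, acc = (-1)-8 = -9
e=13: odd, acc = (-9)+13 = 4
e=12: not odd, acc = 4-12 = -8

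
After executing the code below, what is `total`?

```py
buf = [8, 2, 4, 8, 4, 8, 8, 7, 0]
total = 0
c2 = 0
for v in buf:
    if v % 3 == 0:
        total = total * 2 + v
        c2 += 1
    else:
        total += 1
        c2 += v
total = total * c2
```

v=8: not %3==0, total = 0+1 = 1; c2=8
v=2: not %3==0, total = 1+1 = 2; c2=10
v=4: not %3==0, total = 2+1 = 3; c2=14
v=8: not %3==0, total = 3+1 = 4; c2=22
v=4: not %3==0, total = 4+1 = 5; c2=26
v=8: not %3==0, total = 5+1 = 6; c2=34
v=8: not %3==0, total = 6+1 = 7; c2=42
v=7: not %3==0, total = 7+1 = 8; c2=49
v=0: %3==0, total = 8*2+0 = 16; c2=50
total*c2 = 16*50 = 800

800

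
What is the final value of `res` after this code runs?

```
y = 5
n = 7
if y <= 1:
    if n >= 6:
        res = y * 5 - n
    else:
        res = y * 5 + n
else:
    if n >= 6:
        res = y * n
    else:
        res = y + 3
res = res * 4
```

140

y=5, n=7
y <= 1 is False; n >= 6 is True
→ res = y * n = 35
res = 35*4 = 140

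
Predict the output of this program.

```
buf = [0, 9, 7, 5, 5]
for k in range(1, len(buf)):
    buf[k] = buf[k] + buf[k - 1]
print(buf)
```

k=1: buf[1] = 9+0 = 9 → [0, 9, 7, 5, 5]
k=2: buf[2] = 7+9 = 16 → [0, 9, 16, 5, 5]
k=3: buf[3] = 5+16 = 21 → [0, 9, 16, 21, 5]
k=4: buf[4] = 5+21 = 26 → [0, 9, 16, 21, 26]

[0, 9, 16, 21, 26]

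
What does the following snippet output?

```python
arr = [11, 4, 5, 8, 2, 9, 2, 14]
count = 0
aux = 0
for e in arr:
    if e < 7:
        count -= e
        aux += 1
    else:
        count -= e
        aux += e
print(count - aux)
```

e=11: not <7, count = 0-11 = -11; aux=11
e=4: <7, count = (-11)-4 = -15; aux=12
e=5: <7, count = (-15)-5 = -20; aux=13
e=8: not <7, count = (-20)-8 = -28; aux=21
e=2: <7, count = (-28)-2 = -30; aux=22
e=9: not <7, count = (-30)-9 = -39; aux=31
e=2: <7, count = (-39)-2 = -41; aux=32
e=14: not <7, count = (-41)-14 = -55; aux=46
count-aux = (-55)-46 = -101

-101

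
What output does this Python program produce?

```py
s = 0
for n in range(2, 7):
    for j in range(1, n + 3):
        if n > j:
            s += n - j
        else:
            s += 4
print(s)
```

95

n=2,j=1: 2>1, s = 0+1 = 1
n=2,j=2: not 2>2, s = 1+4 = 5
n=2,j=3: not 2>3, s = 5+4 = 9
n=2,j=4: not 2>4, s = 9+4 = 13
n=3,j=1: 3>1, s = 13+2 = 15
n=3,j=2: 3>2, s = 15+1 = 16
n=3,j=3: not 3>3, s = 16+4 = 20
n=3,j=4: not 3>4, s = 20+4 = 24
n=3,j=5: not 3>5, s = 24+4 = 28
n=4,j=1: 4>1, s = 28+3 = 31
n=4,j=2: 4>2, s = 31+2 = 33
n=4,j=3: 4>3, s = 33+1 = 34
n=4,j=4: not 4>4, s = 34+4 = 38
n=4,j=5: not 4>5, s = 38+4 = 42
n=4,j=6: not 4>6, s = 42+4 = 46
n=5,j=1: 5>1, s = 46+4 = 50
n=5,j=2: 5>2, s = 50+3 = 53
n=5,j=3: 5>3, s = 53+2 = 55
n=5,j=4: 5>4, s = 55+1 = 56
n=5,j=5: not 5>5, s = 56+4 = 60
n=5,j=6: not 5>6, s = 60+4 = 64
n=5,j=7: not 5>7, s = 64+4 = 68
n=6,j=1: 6>1, s = 68+5 = 73
n=6,j=2: 6>2, s = 73+4 = 77
n=6,j=3: 6>3, s = 77+3 = 80
n=6,j=4: 6>4, s = 80+2 = 82
n=6,j=5: 6>5, s = 82+1 = 83
n=6,j=6: not 6>6, s = 83+4 = 87
n=6,j=7: not 6>7, s = 87+4 = 91
n=6,j=8: not 6>8, s = 91+4 = 95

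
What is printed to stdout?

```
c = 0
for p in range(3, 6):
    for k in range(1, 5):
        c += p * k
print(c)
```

120

p=3,k=1: c = 0+3 = 3
p=3,k=2: c = 3+6 = 9
p=3,k=3: c = 9+9 = 18
p=3,k=4: c = 18+12 = 30
p=4,k=1: c = 30+4 = 34
p=4,k=2: c = 34+8 = 42
p=4,k=3: c = 42+12 = 54
p=4,k=4: c = 54+16 = 70
p=5,k=1: c = 70+5 = 75
p=5,k=2: c = 75+10 = 85
p=5,k=3: c = 85+15 = 100
p=5,k=4: c = 100+20 = 120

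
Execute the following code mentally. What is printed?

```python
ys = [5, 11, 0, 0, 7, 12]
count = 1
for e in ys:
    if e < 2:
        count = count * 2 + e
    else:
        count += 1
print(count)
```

e=5: not <2, count = 1+1 = 2
e=11: not <2, count = 2+1 = 3
e=0: <2, count = 3*2+0 = 6
e=0: <2, count = 6*2+0 = 12
e=7: not <2, count = 12+1 = 13
e=12: not <2, count = 13+1 = 14

14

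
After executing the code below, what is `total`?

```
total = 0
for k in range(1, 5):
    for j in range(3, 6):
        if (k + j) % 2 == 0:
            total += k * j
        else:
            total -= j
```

32

k=1,j=3: even sum, total = 0+3 = 3
k=1,j=4: odd sum, total = 3-4 = -1
k=1,j=5: even sum, total = (-1)+5 = 4
k=2,j=3: odd sum, total = 4-3 = 1
k=2,j=4: even sum, total = 1+8 = 9
k=2,j=5: odd sum, total = 9-5 = 4
k=3,j=3: even sum, total = 4+9 = 13
k=3,j=4: odd sum, total = 13-4 = 9
k=3,j=5: even sum, total = 9+15 = 24
k=4,j=3: odd sum, total = 24-3 = 21
k=4,j=4: even sum, total = 21+16 = 37
k=4,j=5: odd sum, total = 37-5 = 32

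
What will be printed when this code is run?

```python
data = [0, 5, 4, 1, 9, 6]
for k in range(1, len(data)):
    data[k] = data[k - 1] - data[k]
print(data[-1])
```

-25

k=1: data[1] = 0-5 = -5 → [0, -5, 4, 1, 9, 6]
k=2: data[2] = (-5)-4 = -9 → [0, -5, -9, 1, 9, 6]
k=3: data[3] = (-9)-1 = -10 → [0, -5, -9, -10, 9, 6]
k=4: data[4] = (-10)-9 = -19 → [0, -5, -9, -10, -19, 6]
k=5: data[5] = (-19)-6 = -25 → [0, -5, -9, -10, -19, -25]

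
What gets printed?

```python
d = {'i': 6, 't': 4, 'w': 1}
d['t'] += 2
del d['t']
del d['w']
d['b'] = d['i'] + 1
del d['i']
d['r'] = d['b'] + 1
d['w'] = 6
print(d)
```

{'b': 7, 'r': 8, 'w': 6}

d['t'] = 4+2 = 6 → {'i': 6, 't': 6, 'w': 1}
del 't' → {'i': 6, 'w': 1}
del 'w' → {'i': 6}
d['b'] = d['i']+1 = 7 → {'i': 6, 'b': 7}
del 'i' → {'b': 7}
d['r'] = d['b']+1 = 8 → {'b': 7, 'r': 8}
d['w'] = 6 → {'b': 7, 'r': 8, 'w': 6}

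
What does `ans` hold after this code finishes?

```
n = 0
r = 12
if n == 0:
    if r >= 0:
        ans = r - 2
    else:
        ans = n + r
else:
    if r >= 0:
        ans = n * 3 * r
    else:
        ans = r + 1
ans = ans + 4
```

14

n=0, r=12
n == 0 is True; r >= 0 is True
→ ans = r - 2 = 10
ans = 10+4 = 14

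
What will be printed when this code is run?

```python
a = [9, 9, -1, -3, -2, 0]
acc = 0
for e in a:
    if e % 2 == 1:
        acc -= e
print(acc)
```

e=9: odd, acc = 0-9 = -9
e=9: odd, acc = (-9)-9 = -18
e=-1: odd, acc = (-18)-(-1) = -17
e=-3: odd, acc = (-17)-(-3) = -14
e=-2: not odd
e=0: not odd

-14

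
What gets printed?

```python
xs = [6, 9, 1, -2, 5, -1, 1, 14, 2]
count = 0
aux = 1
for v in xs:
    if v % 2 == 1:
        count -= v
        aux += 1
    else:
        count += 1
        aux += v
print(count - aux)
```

-37

v=6: not odd, count = 0+1 = 1; aux=7
v=9: odd, count = 1-9 = -8; aux=8
v=1: odd, count = (-8)-1 = -9; aux=9
v=-2: not odd, count = (-9)+1 = -8; aux=7
v=5: odd, count = (-8)-5 = -13; aux=8
v=-1: odd, count = (-13)-(-1) = -12; aux=9
v=1: odd, count = (-12)-1 = -13; aux=10
v=14: not odd, count = (-13)+1 = -12; aux=24
v=2: not odd, count = (-12)+1 = -11; aux=26
count-aux = (-11)-26 = -37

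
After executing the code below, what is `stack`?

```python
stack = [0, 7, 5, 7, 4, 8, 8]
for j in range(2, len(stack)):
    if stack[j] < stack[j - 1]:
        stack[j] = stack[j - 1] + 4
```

[0, 7, 11, 15, 19, 23, 27]

j=2: 5<7, stack[2] = 7+4 = 11 → [0, 7, 11, 7, 4, 8, 8]
j=3: 7<11, stack[3] = 11+4 = 15 → [0, 7, 11, 15, 4, 8, 8]
j=4: 4<15, stack[4] = 15+4 = 19 → [0, 7, 11, 15, 19, 8, 8]
j=5: 8<19, stack[5] = 19+4 = 23 → [0, 7, 11, 15, 19, 23, 8]
j=6: 8<23, stack[6] = 23+4 = 27 → [0, 7, 11, 15, 19, 23, 27]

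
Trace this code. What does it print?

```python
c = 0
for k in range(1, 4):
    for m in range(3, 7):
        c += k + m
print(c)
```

k=1,m=3: c = 0+4 = 4
k=1,m=4: c = 4+5 = 9
k=1,m=5: c = 9+6 = 15
k=1,m=6: c = 15+7 = 22
k=2,m=3: c = 22+5 = 27
k=2,m=4: c = 27+6 = 33
k=2,m=5: c = 33+7 = 40
k=2,m=6: c = 40+8 = 48
k=3,m=3: c = 48+6 = 54
k=3,m=4: c = 54+7 = 61
k=3,m=5: c = 61+8 = 69
k=3,m=6: c = 69+9 = 78

78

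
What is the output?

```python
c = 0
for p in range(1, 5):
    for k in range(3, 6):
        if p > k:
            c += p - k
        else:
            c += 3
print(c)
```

34

p=1,k=3: not 1>3, c = 0+3 = 3
p=1,k=4: not 1>4, c = 3+3 = 6
p=1,k=5: not 1>5, c = 6+3 = 9
p=2,k=3: not 2>3, c = 9+3 = 12
p=2,k=4: not 2>4, c = 12+3 = 15
p=2,k=5: not 2>5, c = 15+3 = 18
p=3,k=3: not 3>3, c = 18+3 = 21
p=3,k=4: not 3>4, c = 21+3 = 24
p=3,k=5: not 3>5, c = 24+3 = 27
p=4,k=3: 4>3, c = 27+1 = 28
p=4,k=4: not 4>4, c = 28+3 = 31
p=4,k=5: not 4>5, c = 31+3 = 34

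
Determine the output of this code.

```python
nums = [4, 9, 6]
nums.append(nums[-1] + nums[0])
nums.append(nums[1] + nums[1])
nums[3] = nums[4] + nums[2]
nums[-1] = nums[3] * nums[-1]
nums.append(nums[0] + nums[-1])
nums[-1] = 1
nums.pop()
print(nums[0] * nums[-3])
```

24

append nums[-1]+nums[0] = 6+4 = 10 → [4, 9, 6, 10]
append nums[1]+nums[1] = 9+9 = 18 → [4, 9, 6, 10, 18]
nums[3] = nums[4]+nums[2] = 18+6 = 24 → [4, 9, 6, 24, 18]
nums[-1] = nums[3]*nums[-1] = 24*18 = 432 → [4, 9, 6, 24, 432]
append nums[0]+nums[-1] = 4+432 = 436 → [4, 9, 6, 24, 432, 436]
nums[-1] = 1 → [4, 9, 6, 24, 432, 1]
pop() removes 1 → [4, 9, 6, 24, 432]
nums[0]*nums[-3] = 4*6 = 24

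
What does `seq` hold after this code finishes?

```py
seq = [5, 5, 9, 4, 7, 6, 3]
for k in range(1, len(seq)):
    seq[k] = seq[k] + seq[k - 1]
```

[5, 10, 19, 23, 30, 36, 39]

k=1: seq[1] = 5+5 = 10 → [5, 10, 9, 4, 7, 6, 3]
k=2: seq[2] = 9+10 = 19 → [5, 10, 19, 4, 7, 6, 3]
k=3: seq[3] = 4+19 = 23 → [5, 10, 19, 23, 7, 6, 3]
k=4: seq[4] = 7+23 = 30 → [5, 10, 19, 23, 30, 6, 3]
k=5: seq[5] = 6+30 = 36 → [5, 10, 19, 23, 30, 36, 3]
k=6: seq[6] = 3+36 = 39 → [5, 10, 19, 23, 30, 36, 39]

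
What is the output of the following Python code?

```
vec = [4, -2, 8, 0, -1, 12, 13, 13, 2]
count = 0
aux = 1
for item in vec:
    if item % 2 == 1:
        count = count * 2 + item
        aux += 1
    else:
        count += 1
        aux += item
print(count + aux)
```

100

item=4: not odd, count = 0+1 = 1; aux=5
item=-2: not odd, count = 1+1 = 2; aux=3
item=8: not odd, count = 2+1 = 3; aux=11
item=0: not odd, count = 3+1 = 4; aux=11
item=-1: odd, count = 4*2+(-1) = 7; aux=12
item=12: not odd, count = 7+1 = 8; aux=24
item=13: odd, count = 8*2+13 = 29; aux=25
item=13: odd, count = 29*2+13 = 71; aux=26
item=2: not odd, count = 71+1 = 72; aux=28
count+aux = 72+28 = 100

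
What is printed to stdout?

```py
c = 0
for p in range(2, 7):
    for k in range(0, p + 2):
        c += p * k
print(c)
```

375

p=2,k=0: c = 0+0 = 0
p=2,k=1: c = 0+2 = 2
p=2,k=2: c = 2+4 = 6
p=2,k=3: c = 6+6 = 12
p=3,k=0: c = 12+0 = 12
p=3,k=1: c = 12+3 = 15
p=3,k=2: c = 15+6 = 21
p=3,k=3: c = 21+9 = 30
p=3,k=4: c = 30+12 = 42
p=4,k=0: c = 42+0 = 42
p=4,k=1: c = 42+4 = 46
p=4,k=2: c = 46+8 = 54
p=4,k=3: c = 54+12 = 66
p=4,k=4: c = 66+16 = 82
p=4,k=5: c = 82+20 = 102
p=5,k=0: c = 102+0 = 102
p=5,k=1: c = 102+5 = 107
p=5,k=2: c = 107+10 = 117
p=5,k=3: c = 117+15 = 132
p=5,k=4: c = 132+20 = 152
p=5,k=5: c = 152+25 = 177
p=5,k=6: c = 177+30 = 207
p=6,k=0: c = 207+0 = 207
p=6,k=1: c = 207+6 = 213
p=6,k=2: c = 213+12 = 225
p=6,k=3: c = 225+18 = 243
p=6,k=4: c = 243+24 = 267
p=6,k=5: c = 267+30 = 297
p=6,k=6: c = 297+36 = 333
p=6,k=7: c = 333+42 = 375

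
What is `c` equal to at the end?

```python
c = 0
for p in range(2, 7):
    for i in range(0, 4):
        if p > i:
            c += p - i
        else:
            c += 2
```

57

p=2,i=0: 2>0, c = 0+2 = 2
p=2,i=1: 2>1, c = 2+1 = 3
p=2,i=2: not 2>2, c = 3+2 = 5
p=2,i=3: not 2>3, c = 5+2 = 7
p=3,i=0: 3>0, c = 7+3 = 10
p=3,i=1: 3>1, c = 10+2 = 12
p=3,i=2: 3>2, c = 12+1 = 13
p=3,i=3: not 3>3, c = 13+2 = 15
p=4,i=0: 4>0, c = 15+4 = 19
p=4,i=1: 4>1, c = 19+3 = 22
p=4,i=2: 4>2, c = 22+2 = 24
p=4,i=3: 4>3, c = 24+1 = 25
p=5,i=0: 5>0, c = 25+5 = 30
p=5,i=1: 5>1, c = 30+4 = 34
p=5,i=2: 5>2, c = 34+3 = 37
p=5,i=3: 5>3, c = 37+2 = 39
p=6,i=0: 6>0, c = 39+6 = 45
p=6,i=1: 6>1, c = 45+5 = 50
p=6,i=2: 6>2, c = 50+4 = 54
p=6,i=3: 6>3, c = 54+3 = 57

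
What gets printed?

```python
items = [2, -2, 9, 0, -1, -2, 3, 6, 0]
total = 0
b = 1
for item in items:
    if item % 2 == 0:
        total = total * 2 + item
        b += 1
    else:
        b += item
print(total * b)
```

item=2: even, total = 0*2+2 = 2; b=2
item=-2: even, total = 2*2+(-2) = 2; b=3
item=9: not even; b=12
item=0: even, total = 2*2+0 = 4; b=13
item=-1: not even; b=12
item=-2: even, total = 4*2+(-2) = 6; b=13
item=3: not even; b=16
item=6: even, total = 6*2+6 = 18; b=17
item=0: even, total = 18*2+0 = 36; b=18
total*b = 36*18 = 648

648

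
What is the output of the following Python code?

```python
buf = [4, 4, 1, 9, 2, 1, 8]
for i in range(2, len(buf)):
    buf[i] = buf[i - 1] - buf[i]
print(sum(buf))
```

-29

i=2: buf[2] = 4-1 = 3 → [4, 4, 3, 9, 2, 1, 8]
i=3: buf[3] = 3-9 = -6 → [4, 4, 3, -6, 2, 1, 8]
i=4: buf[4] = (-6)-2 = -8 → [4, 4, 3, -6, -8, 1, 8]
i=5: buf[5] = (-8)-1 = -9 → [4, 4, 3, -6, -8, -9, 8]
i=6: buf[6] = (-9)-8 = -17 → [4, 4, 3, -6, -8, -9, -17]
sum = -29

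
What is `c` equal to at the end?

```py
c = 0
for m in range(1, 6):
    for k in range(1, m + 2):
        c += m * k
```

m=1,k=1: c = 0+1 = 1
m=1,k=2: c = 1+2 = 3
m=2,k=1: c = 3+2 = 5
m=2,k=2: c = 5+4 = 9
m=2,k=3: c = 9+6 = 15
m=3,k=1: c = 15+3 = 18
m=3,k=2: c = 18+6 = 24
m=3,k=3: c = 24+9 = 33
m=3,k=4: c = 33+12 = 45
m=4,k=1: c = 45+4 = 49
m=4,k=2: c = 49+8 = 57
m=4,k=3: c = 57+12 = 69
m=4,k=4: c = 69+16 = 85
m=4,k=5: c = 85+20 = 105
m=5,k=1: c = 105+5 = 110
m=5,k=2: c = 110+10 = 120
m=5,k=3: c = 120+15 = 135
m=5,k=4: c = 135+20 = 155
m=5,k=5: c = 155+25 = 180
m=5,k=6: c = 180+30 = 210

210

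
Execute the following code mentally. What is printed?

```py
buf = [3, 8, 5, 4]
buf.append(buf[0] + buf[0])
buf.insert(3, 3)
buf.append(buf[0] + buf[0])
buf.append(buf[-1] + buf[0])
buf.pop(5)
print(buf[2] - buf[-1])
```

append buf[0]+buf[0] = 3+3 = 6 → [3, 8, 5, 4, 6]
insert 3 at 3 → [3, 8, 5, 3, 4, 6]
append buf[0]+buf[0] = 3+3 = 6 → [3, 8, 5, 3, 4, 6, 6]
append buf[-1]+buf[0] = 6+3 = 9 → [3, 8, 5, 3, 4, 6, 6, 9]
pop(5) removes 6 → [3, 8, 5, 3, 4, 6, 9]
buf[2]-buf[-1] = 5-9 = -4

-4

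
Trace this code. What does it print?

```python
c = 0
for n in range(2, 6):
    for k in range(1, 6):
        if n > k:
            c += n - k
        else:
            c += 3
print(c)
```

50

n=2,k=1: 2>1, c = 0+1 = 1
n=2,k=2: not 2>2, c = 1+3 = 4
n=2,k=3: not 2>3, c = 4+3 = 7
n=2,k=4: not 2>4, c = 7+3 = 10
n=2,k=5: not 2>5, c = 10+3 = 13
n=3,k=1: 3>1, c = 13+2 = 15
n=3,k=2: 3>2, c = 15+1 = 16
n=3,k=3: not 3>3, c = 16+3 = 19
n=3,k=4: not 3>4, c = 19+3 = 22
n=3,k=5: not 3>5, c = 22+3 = 25
n=4,k=1: 4>1, c = 25+3 = 28
n=4,k=2: 4>2, c = 28+2 = 30
n=4,k=3: 4>3, c = 30+1 = 31
n=4,k=4: not 4>4, c = 31+3 = 34
n=4,k=5: not 4>5, c = 34+3 = 37
n=5,k=1: 5>1, c = 37+4 = 41
n=5,k=2: 5>2, c = 41+3 = 44
n=5,k=3: 5>3, c = 44+2 = 46
n=5,k=4: 5>4, c = 46+1 = 47
n=5,k=5: not 5>5, c = 47+3 = 50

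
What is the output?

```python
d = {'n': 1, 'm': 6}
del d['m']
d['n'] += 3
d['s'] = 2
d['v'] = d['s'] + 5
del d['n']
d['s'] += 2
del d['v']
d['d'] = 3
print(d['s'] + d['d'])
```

7

del 'm' → {'n': 1}
d['n'] = 1+3 = 4 → {'n': 4}
d['s'] = 2 → {'n': 4, 's': 2}
d['v'] = d['s']+5 = 7 → {'n': 4, 's': 2, 'v': 7}
del 'n' → {'s': 2, 'v': 7}
d['s'] = 2+2 = 4 → {'s': 4, 'v': 7}
del 'v' → {'s': 4}
d['d'] = 3 → {'s': 4, 'd': 3}
d['s']+d['d'] = 4+3 = 7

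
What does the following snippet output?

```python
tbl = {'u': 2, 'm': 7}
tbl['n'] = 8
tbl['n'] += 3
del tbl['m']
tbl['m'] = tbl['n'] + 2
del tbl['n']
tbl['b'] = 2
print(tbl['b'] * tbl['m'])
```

tbl['n'] = 8 → {'u': 2, 'm': 7, 'n': 8}
tbl['n'] = 8+3 = 11 → {'u': 2, 'm': 7, 'n': 11}
del 'm' → {'u': 2, 'n': 11}
tbl['m'] = tbl['n']+2 = 13 → {'u': 2, 'n': 11, 'm': 13}
del 'n' → {'u': 2, 'm': 13}
tbl['b'] = 2 → {'u': 2, 'm': 13, 'b': 2}
tbl['b']*tbl['m'] = 2*13 = 26

26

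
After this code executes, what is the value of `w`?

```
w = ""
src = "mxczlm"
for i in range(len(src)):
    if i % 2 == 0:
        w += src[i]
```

i=0: add 'm' → 'm'
i=1: skip
i=2: add 'c' → 'mc'
i=3: skip
i=4: add 'l' → 'mcl'
i=5: skip

'mcl'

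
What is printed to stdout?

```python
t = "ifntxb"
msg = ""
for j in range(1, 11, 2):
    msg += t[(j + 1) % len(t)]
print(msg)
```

j=1: add t[2]='n' → 'n'
j=3: add t[4]='x' → 'nx'
j=5: add t[0]='i' → 'nxi'
j=7: add t[2]='n' → 'nxin'
j=9: add t[4]='x' → 'nxinx'

nxinx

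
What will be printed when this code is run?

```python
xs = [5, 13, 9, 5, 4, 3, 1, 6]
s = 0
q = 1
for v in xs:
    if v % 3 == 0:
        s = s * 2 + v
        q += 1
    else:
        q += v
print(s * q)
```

1536

v=5: not %3==0; q=6
v=13: not %3==0; q=19
v=9: %3==0, s = 0*2+9 = 9; q=20
v=5: not %3==0; q=25
v=4: not %3==0; q=29
v=3: %3==0, s = 9*2+3 = 21; q=30
v=1: not %3==0; q=31
v=6: %3==0, s = 21*2+6 = 48; q=32
s*q = 48*32 = 1536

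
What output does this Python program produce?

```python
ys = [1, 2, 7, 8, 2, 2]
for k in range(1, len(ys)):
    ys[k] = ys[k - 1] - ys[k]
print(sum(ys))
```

k=1: ys[1] = 1-2 = -1 → [1, -1, 7, 8, 2, 2]
k=2: ys[2] = (-1)-7 = -8 → [1, -1, -8, 8, 2, 2]
k=3: ys[3] = (-8)-8 = -16 → [1, -1, -8, -16, 2, 2]
k=4: ys[4] = (-16)-2 = -18 → [1, -1, -8, -16, -18, 2]
k=5: ys[5] = (-18)-2 = -20 → [1, -1, -8, -16, -18, -20]
sum = -62

-62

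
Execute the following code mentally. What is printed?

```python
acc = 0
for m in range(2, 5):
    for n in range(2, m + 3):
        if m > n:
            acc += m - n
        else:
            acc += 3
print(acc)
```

31

m=2,n=2: not 2>2, acc = 0+3 = 3
m=2,n=3: not 2>3, acc = 3+3 = 6
m=2,n=4: not 2>4, acc = 6+3 = 9
m=3,n=2: 3>2, acc = 9+1 = 10
m=3,n=3: not 3>3, acc = 10+3 = 13
m=3,n=4: not 3>4, acc = 13+3 = 16
m=3,n=5: not 3>5, acc = 16+3 = 19
m=4,n=2: 4>2, acc = 19+2 = 21
m=4,n=3: 4>3, acc = 21+1 = 22
m=4,n=4: not 4>4, acc = 22+3 = 25
m=4,n=5: not 4>5, acc = 25+3 = 28
m=4,n=6: not 4>6, acc = 28+3 = 31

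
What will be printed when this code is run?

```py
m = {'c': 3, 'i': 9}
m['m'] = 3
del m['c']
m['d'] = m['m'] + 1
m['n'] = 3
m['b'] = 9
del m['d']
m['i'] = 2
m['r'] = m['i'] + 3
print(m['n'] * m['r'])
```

m['m'] = 3 → {'c': 3, 'i': 9, 'm': 3}
del 'c' → {'i': 9, 'm': 3}
m['d'] = m['m']+1 = 4 → {'i': 9, 'm': 3, 'd': 4}
m['n'] = 3 → {'i': 9, 'm': 3, 'd': 4, 'n': 3}
m['b'] = 9 → {'i': 9, 'm': 3, 'd': 4, 'n': 3, 'b': 9}
del 'd' → {'i': 9, 'm': 3, 'n': 3, 'b': 9}
m['i'] = 2 → {'i': 2, 'm': 3, 'n': 3, 'b': 9}
m['r'] = m['i']+3 = 5 → {'i': 2, 'm': 3, 'n': 3, 'b': 9, 'r': 5}
m['n']*m['r'] = 3*5 = 15

15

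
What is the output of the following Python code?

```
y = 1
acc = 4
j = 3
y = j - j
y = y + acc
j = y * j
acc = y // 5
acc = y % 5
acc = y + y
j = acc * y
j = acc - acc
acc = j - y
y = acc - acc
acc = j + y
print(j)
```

0

y = 3-3 = 0
y = 0+4 = 4
j = 4*3 = 12
acc = 4//5 = 0
acc = 4%5 = 4
acc = 4+4 = 8
j = 8*4 = 32
j = 8-8 = 0
acc = 0-4 = -4
y = (-4)-(-4) = 0
acc = 0+0 = 0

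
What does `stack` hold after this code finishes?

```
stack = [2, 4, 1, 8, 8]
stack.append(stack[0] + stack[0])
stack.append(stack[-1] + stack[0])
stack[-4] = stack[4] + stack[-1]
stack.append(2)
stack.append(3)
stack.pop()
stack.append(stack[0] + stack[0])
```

[2, 4, 1, 14, 8, 4, 6, 2, 4]

append stack[0]+stack[0] = 2+2 = 4 → [2, 4, 1, 8, 8, 4]
append stack[-1]+stack[0] = 4+2 = 6 → [2, 4, 1, 8, 8, 4, 6]
stack[-4] = stack[4]+stack[-1] = 8+6 = 14 → [2, 4, 1, 14, 8, 4, 6]
append 2 → [2, 4, 1, 14, 8, 4, 6, 2]
append 3 → [2, 4, 1, 14, 8, 4, 6, 2, 3]
pop() removes 3 → [2, 4, 1, 14, 8, 4, 6, 2]
append stack[0]+stack[0] = 2+2 = 4 → [2, 4, 1, 14, 8, 4, 6, 2, 4]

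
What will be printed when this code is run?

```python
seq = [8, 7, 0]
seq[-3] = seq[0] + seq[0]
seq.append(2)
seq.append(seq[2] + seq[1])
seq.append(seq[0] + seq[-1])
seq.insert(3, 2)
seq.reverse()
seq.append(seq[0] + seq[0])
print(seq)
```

[23, 7, 2, 2, 0, 7, 16, 46]

seq[-3] = seq[0]+seq[0] = 8+8 = 16 → [16, 7, 0]
append 2 → [16, 7, 0, 2]
append seq[2]+seq[1] = 0+7 = 7 → [16, 7, 0, 2, 7]
append seq[0]+seq[-1] = 16+7 = 23 → [16, 7, 0, 2, 7, 23]
insert 2 at 3 → [16, 7, 0, 2, 2, 7, 23]
reverse → [23, 7, 2, 2, 0, 7, 16]
append seq[0]+seq[0] = 23+23 = 46 → [23, 7, 2, 2, 0, 7, 16, 46]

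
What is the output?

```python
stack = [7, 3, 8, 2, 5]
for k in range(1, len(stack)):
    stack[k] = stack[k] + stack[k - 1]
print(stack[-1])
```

k=1: stack[1] = 3+7 = 10 → [7, 10, 8, 2, 5]
k=2: stack[2] = 8+10 = 18 → [7, 10, 18, 2, 5]
k=3: stack[3] = 2+18 = 20 → [7, 10, 18, 20, 5]
k=4: stack[4] = 5+20 = 25 → [7, 10, 18, 20, 25]

25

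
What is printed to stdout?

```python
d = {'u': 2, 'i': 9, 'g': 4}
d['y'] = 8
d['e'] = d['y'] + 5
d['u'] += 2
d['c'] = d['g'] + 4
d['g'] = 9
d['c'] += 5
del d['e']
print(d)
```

{'u': 4, 'i': 9, 'g': 9, 'y': 8, 'c': 13}

d['y'] = 8 → {'u': 2, 'i': 9, 'g': 4, 'y': 8}
d['e'] = d['y']+5 = 13 → {'u': 2, 'i': 9, 'g': 4, 'y': 8, 'e': 13}
d['u'] = 2+2 = 4 → {'u': 4, 'i': 9, 'g': 4, 'y': 8, 'e': 13}
d['c'] = d['g']+4 = 8 → {'u': 4, 'i': 9, 'g': 4, 'y': 8, 'e': 13, 'c': 8}
d['g'] = 9 → {'u': 4, 'i': 9, 'g': 9, 'y': 8, 'e': 13, 'c': 8}
d['c'] = 8+5 = 13 → {'u': 4, 'i': 9, 'g': 9, 'y': 8, 'e': 13, 'c': 13}
del 'e' → {'u': 4, 'i': 9, 'g': 9, 'y': 8, 'c': 13}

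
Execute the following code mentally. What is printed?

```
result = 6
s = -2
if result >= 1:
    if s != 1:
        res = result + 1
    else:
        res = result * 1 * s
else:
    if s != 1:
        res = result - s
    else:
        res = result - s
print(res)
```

result=6, s=-2
result >= 1 is True; s != 1 is True
→ res = result + 1 = 7

7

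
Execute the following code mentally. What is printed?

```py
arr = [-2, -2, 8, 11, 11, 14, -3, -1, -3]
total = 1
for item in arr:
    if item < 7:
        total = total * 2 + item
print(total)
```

-33

item=-2: <7, total = 1*2+(-2) = 0
item=-2: <7, total = 0*2+(-2) = -2
item=8: not <7
item=11: not <7
item=11: not <7
item=14: not <7
item=-3: <7, total = (-2)*2+(-3) = -7
item=-1: <7, total = (-7)*2+(-1) = -15
item=-3: <7, total = (-15)*2+(-3) = -33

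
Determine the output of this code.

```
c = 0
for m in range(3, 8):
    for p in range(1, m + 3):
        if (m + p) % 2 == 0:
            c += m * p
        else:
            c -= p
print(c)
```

387

m=3,p=1: even sum, c = 0+3 = 3
m=3,p=2: odd sum, c = 3-2 = 1
m=3,p=3: even sum, c = 1+9 = 10
m=3,p=4: odd sum, c = 10-4 = 6
m=3,p=5: even sum, c = 6+15 = 21
m=4,p=1: odd sum, c = 21-1 = 20
m=4,p=2: even sum, c = 20+8 = 28
m=4,p=3: odd sum, c = 28-3 = 25
m=4,p=4: even sum, c = 25+16 = 41
m=4,p=5: odd sum, c = 41-5 = 36
m=4,p=6: even sum, c = 36+24 = 60
m=5,p=1: even sum, c = 60+5 = 65
m=5,p=2: odd sum, c = 65-2 = 63
m=5,p=3: even sum, c = 63+15 = 78
m=5,p=4: odd sum, c = 78-4 = 74
m=5,p=5: even sum, c = 74+25 = 99
m=5,p=6: odd sum, c = 99-6 = 93
m=5,p=7: even sum, c = 93+35 = 128
m=6,p=1: odd sum, c = 128-1 = 127
m=6,p=2: even sum, c = 127+12 = 139
m=6,p=3: odd sum, c = 139-3 = 136
m=6,p=4: even sum, c = 136+24 = 160
m=6,p=5: odd sum, c = 160-5 = 155
m=6,p=6: even sum, c = 155+36 = 191
m=6,p=7: odd sum, c = 191-7 = 184
m=6,p=8: even sum, c = 184+48 = 232
m=7,p=1: even sum, c = 232+7 = 239
m=7,p=2: odd sum, c = 239-2 = 237
m=7,p=3: even sum, c = 237+21 = 258
m=7,p=4: odd sum, c = 258-4 = 254
m=7,p=5: even sum, c = 254+35 = 289
m=7,p=6: odd sum, c = 289-6 = 283
m=7,p=7: even sum, c = 283+49 = 332
m=7,p=8: odd sum, c = 332-8 = 324
m=7,p=9: even sum, c = 324+63 = 387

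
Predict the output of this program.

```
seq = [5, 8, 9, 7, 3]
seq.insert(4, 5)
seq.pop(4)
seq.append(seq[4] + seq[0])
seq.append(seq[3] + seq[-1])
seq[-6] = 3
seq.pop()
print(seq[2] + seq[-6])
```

insert 5 at 4 → [5, 8, 9, 7, 5, 3]
pop(4) removes 5 → [5, 8, 9, 7, 3]
append seq[4]+seq[0] = 3+5 = 8 → [5, 8, 9, 7, 3, 8]
append seq[3]+seq[-1] = 7+8 = 15 → [5, 8, 9, 7, 3, 8, 15]
seq[-6] = 3 → [5, 3, 9, 7, 3, 8, 15]
pop() removes 15 → [5, 3, 9, 7, 3, 8]
seq[2]+seq[-6] = 9+5 = 14

14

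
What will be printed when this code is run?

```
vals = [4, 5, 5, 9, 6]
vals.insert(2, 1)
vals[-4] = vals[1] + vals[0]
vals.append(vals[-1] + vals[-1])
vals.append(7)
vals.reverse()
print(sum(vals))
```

insert 1 at 2 → [4, 5, 1, 5, 9, 6]
vals[-4] = vals[1]+vals[0] = 5+4 = 9 → [4, 5, 9, 5, 9, 6]
append vals[-1]+vals[-1] = 6+6 = 12 → [4, 5, 9, 5, 9, 6, 12]
append 7 → [4, 5, 9, 5, 9, 6, 12, 7]
reverse → [7, 12, 6, 9, 5, 9, 5, 4]
sum = 57

57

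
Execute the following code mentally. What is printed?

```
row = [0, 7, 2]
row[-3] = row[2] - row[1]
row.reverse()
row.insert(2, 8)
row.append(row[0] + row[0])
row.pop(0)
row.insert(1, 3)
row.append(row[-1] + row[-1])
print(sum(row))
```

row[-3] = row[2]-row[1] = 2-7 = -5 → [-5, 7, 2]
reverse → [2, 7, -5]
insert 8 at 2 → [2, 7, 8, -5]
append row[0]+row[0] = 2+2 = 4 → [2, 7, 8, -5, 4]
pop(0) removes 2 → [7, 8, -5, 4]
insert 3 at 1 → [7, 3, 8, -5, 4]
append row[-1]+row[-1] = 4+4 = 8 → [7, 3, 8, -5, 4, 8]
sum = 25

25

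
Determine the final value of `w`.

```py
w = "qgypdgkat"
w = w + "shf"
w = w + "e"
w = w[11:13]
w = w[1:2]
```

'e'

+ 'shf' → 'qgypdgkatshf'
+ 'e' → 'qgypdgkatshfe'
slice [11:13] → 'fe'
slice [1:2] → 'e'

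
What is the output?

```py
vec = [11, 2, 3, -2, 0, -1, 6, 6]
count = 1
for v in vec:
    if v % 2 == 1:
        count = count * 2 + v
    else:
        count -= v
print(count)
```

v=11: odd, count = 1*2+11 = 13
v=2: not odd, count = 13-2 = 11
v=3: odd, count = 11*2+3 = 25
v=-2: not odd, count = 25-(-2) = 27
v=0: not odd, count = 27-0 = 27
v=-1: odd, count = 27*2+(-1) = 53
v=6: not odd, count = 53-6 = 47
v=6: not odd, count = 47-6 = 41

41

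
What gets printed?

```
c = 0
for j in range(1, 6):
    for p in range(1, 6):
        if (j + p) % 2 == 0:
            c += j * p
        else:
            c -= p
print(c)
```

j=1,p=1: even sum, c = 0+1 = 1
j=1,p=2: odd sum, c = 1-2 = -1
j=1,p=3: even sum, c = (-1)+3 = 2
j=1,p=4: odd sum, c = 2-4 = -2
j=1,p=5: even sum, c = (-2)+5 = 3
j=2,p=1: odd sum, c = 3-1 = 2
j=2,p=2: even sum, c = 2+4 = 6
j=2,p=3: odd sum, c = 6-3 = 3
j=2,p=4: even sum, c = 3+8 = 11
j=2,p=5: odd sum, c = 11-5 = 6
j=3,p=1: even sum, c = 6+3 = 9
j=3,p=2: odd sum, c = 9-2 = 7
j=3,p=3: even sum, c = 7+9 = 16
j=3,p=4: odd sum, c = 16-4 = 12
j=3,p=5: even sum, c = 12+15 = 27
j=4,p=1: odd sum, c = 27-1 = 26
j=4,p=2: even sum, c = 26+8 = 34
j=4,p=3: odd sum, c = 34-3 = 31
j=4,p=4: even sum, c = 31+16 = 47
j=4,p=5: odd sum, c = 47-5 = 42
j=5,p=1: even sum, c = 42+5 = 47
j=5,p=2: odd sum, c = 47-2 = 45
j=5,p=3: even sum, c = 45+15 = 60
j=5,p=4: odd sum, c = 60-4 = 56
j=5,p=5: even sum, c = 56+25 = 81

81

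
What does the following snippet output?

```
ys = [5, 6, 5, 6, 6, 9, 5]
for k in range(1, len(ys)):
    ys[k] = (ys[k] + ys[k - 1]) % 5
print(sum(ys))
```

k=1: ys[1] = (6+5)%5 = 1 → [5, 1, 5, 6, 6, 9, 5]
k=2: ys[2] = (5+1)%5 = 1 → [5, 1, 1, 6, 6, 9, 5]
k=3: ys[3] = (6+1)%5 = 2 → [5, 1, 1, 2, 6, 9, 5]
k=4: ys[4] = (6+2)%5 = 3 → [5, 1, 1, 2, 3, 9, 5]
k=5: ys[5] = (9+3)%5 = 2 → [5, 1, 1, 2, 3, 2, 5]
k=6: ys[6] = (5+2)%5 = 2 → [5, 1, 1, 2, 3, 2, 2]
sum = 16

16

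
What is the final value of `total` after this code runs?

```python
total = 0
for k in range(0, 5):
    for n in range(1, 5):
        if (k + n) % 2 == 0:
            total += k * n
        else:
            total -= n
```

k=0,n=1: odd sum, total = 0-1 = -1
k=0,n=2: even sum, total = (-1)+0 = -1
k=0,n=3: odd sum, total = (-1)-3 = -4
k=0,n=4: even sum, total = (-4)+0 = -4
k=1,n=1: even sum, total = (-4)+1 = -3
k=1,n=2: odd sum, total = (-3)-2 = -5
k=1,n=3: even sum, total = (-5)+3 = -2
k=1,n=4: odd sum, total = (-2)-4 = -6
k=2,n=1: odd sum, total = (-6)-1 = -7
k=2,n=2: even sum, total = (-7)+4 = -3
k=2,n=3: odd sum, total = (-3)-3 = -6
k=2,n=4: even sum, total = (-6)+8 = 2
k=3,n=1: even sum, total = 2+3 = 5
k=3,n=2: odd sum, total = 5-2 = 3
k=3,n=3: even sum, total = 3+9 = 12
k=3,n=4: odd sum, total = 12-4 = 8
k=4,n=1: odd sum, total = 8-1 = 7
k=4,n=2: even sum, total = 7+8 = 15
k=4,n=3: odd sum, total = 15-3 = 12
k=4,n=4: even sum, total = 12+16 = 28

28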